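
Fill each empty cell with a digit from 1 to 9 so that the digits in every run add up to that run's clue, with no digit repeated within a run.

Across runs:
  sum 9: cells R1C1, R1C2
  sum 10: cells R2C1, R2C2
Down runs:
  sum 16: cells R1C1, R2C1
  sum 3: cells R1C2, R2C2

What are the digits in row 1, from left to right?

16 in 2 cells must be {7,9}; 3 in 2 cells must be {1,2}.
The 9 across and the 16 down share only 7, so R1C1 = 7.
R1C2 = 9 − 7 = 2 completes the 9 across.
R2C1 = 16 − 7 = 9 completes the 16 down.
R2C2 = 10 − 9 = 1 completes the 10 across.

7 2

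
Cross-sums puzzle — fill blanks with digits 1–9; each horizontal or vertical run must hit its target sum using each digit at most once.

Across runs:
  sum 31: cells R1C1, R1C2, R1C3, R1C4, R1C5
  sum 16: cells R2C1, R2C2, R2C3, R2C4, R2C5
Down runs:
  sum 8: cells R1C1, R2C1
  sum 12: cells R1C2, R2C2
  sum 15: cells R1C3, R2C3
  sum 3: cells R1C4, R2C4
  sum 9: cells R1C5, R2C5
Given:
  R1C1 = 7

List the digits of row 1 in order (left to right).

7 8 9 1 6

16 in 5 cells must be {1,2,3,4,6}; 3 in 2 cells must be {1,2}.
R2C1 = 8 − 7 = 1 completes the 8 down.
Given what's placed, R2C3 must be 6 to fit the 16 across and 15 down.
R2C4 = 2: the only remaining digit allowed by both the 16 across and the 3 down.
R1C3 = 15 − 6 = 9 completes the 15 down.
R1C4 = 3 − 2 = 1 completes the 3 down.
Given what's placed, R1C2 must be 8 to fit the 31 across and 12 down.
R1C5 = 31 − 25 = 6 completes the 31 across.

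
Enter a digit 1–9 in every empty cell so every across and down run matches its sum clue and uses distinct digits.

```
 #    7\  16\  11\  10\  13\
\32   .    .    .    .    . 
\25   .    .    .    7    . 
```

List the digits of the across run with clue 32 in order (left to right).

5 7 8 3 9

16 in 2 cells must be {7,9}.
R1C4 = 10 − 7 = 3 completes the 10 down.
R2C2 = 9: the only remaining digit allowed by both the 25 across and the 16 down.
Given what's placed, R1C1 must be 5 to fit the 32 across and 7 down.
R1C2 = 16 − 9 = 7 completes the 16 down.
R2C1 = 7 − 5 = 2 completes the 7 down.
No cell is forced outright now. R2C5 can only be 4 or 6 (the digits allowed by both its 25 across and its 13 down). If R2C5 = 6: then R1C5 would have to be in {8,9} for the 32 across but in {7} for the 13 down — contradiction. So R2C5 = 4.
R1C5 = 13 − 4 = 9 completes the 13 down.
R2C3 = 25 − 22 = 3 completes the 25 across.
R1C3 = 32 − 24 = 8 completes the 32 across.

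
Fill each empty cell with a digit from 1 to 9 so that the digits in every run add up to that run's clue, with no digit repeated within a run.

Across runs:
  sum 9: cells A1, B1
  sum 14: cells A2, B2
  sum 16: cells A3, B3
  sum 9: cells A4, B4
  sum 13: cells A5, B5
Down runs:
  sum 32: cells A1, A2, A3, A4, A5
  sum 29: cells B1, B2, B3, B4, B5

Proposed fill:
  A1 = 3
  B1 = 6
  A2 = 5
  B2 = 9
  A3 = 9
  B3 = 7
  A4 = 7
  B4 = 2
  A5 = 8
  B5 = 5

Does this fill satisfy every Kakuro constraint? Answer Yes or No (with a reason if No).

Yes

Across: 3+6=9; 5+9=14; 9+7=16; 7+2=9; 8+5=13. Down: 3+5+9+7+8=32; 6+9+7+2+5=29. No digit repeats within any run.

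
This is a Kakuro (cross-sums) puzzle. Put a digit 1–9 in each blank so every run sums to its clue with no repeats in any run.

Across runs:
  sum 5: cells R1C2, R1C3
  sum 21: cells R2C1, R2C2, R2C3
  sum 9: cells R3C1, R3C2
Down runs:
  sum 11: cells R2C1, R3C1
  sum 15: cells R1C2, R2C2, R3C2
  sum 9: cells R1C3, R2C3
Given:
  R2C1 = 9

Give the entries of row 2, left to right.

R3C1 = 11 − 9 = 2 completes the 11 down.
R3C2 = 9 − 2 = 7 completes the 9 across.
R2C2 = 5: the only remaining digit allowed by both the 21 across and the 15 down.
R2C3 = 21 − 14 = 7 completes the 21 across.
R1C2 = 15 − 12 = 3 completes the 15 down.
R1C3 = 5 − 3 = 2 completes the 5 across.

9 5 7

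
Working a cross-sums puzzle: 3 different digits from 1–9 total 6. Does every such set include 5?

No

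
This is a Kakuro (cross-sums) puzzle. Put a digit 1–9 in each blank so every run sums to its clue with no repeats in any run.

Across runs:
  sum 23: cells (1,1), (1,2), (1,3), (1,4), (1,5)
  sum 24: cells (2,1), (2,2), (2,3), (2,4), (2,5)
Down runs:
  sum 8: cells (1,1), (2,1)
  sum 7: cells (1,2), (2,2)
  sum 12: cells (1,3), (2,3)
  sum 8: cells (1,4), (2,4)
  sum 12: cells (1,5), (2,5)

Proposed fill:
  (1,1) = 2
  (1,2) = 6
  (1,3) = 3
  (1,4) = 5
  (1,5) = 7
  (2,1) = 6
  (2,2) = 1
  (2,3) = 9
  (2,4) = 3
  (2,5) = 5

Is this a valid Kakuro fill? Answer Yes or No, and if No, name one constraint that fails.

Across: 2+6+3+5+7=23; 6+1+9+3+5=24. Down: 2+6=8; 6+1=7; 3+9=12; 5+3=8; 7+5=12. No digit repeats within any run.

Yes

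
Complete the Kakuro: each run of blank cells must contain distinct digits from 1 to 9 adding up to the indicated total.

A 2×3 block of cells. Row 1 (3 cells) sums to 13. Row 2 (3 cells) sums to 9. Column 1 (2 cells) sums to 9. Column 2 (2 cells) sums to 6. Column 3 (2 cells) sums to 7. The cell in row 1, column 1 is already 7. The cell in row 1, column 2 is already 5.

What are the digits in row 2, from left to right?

(1,3) = 13 − 12 = 1 completes the 13 across.
(2,1) = 9 − 7 = 2 completes the 9 down.
(2,2) = 6 − 5 = 1 completes the 6 down.
(2,3) = 9 − 3 = 6 completes the 9 across.

2 1 6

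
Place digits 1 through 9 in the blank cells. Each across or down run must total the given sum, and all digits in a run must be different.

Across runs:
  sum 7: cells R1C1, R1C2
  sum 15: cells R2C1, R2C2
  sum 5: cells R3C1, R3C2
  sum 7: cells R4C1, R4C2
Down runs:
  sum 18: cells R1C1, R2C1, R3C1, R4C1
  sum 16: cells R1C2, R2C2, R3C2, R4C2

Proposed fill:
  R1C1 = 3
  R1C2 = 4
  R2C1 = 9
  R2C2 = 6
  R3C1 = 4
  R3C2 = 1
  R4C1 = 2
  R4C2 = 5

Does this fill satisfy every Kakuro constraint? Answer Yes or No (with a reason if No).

Across: 3+4=7; 9+6=15; 4+1=5; 2+5=7. Down: 3+9+4+2=18; 4+6+1+5=16. No digit repeats within any run.

Yes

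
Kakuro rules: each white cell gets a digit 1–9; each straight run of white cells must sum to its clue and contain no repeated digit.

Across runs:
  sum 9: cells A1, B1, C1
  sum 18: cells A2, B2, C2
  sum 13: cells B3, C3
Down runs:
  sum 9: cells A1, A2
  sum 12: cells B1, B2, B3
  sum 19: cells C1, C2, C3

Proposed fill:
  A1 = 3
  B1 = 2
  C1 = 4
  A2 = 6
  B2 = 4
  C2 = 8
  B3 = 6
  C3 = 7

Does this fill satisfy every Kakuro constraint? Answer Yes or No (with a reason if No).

Yes

Across: 3+2+4=9; 6+4+8=18; 6+7=13. Down: 3+6=9; 2+4+6=12; 4+8+7=19. No digit repeats within any run.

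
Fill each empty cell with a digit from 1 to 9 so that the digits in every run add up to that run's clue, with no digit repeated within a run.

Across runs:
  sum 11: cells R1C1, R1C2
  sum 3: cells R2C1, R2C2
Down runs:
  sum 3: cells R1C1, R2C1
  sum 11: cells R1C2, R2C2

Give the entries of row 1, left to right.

2, 9

3 in 2 cells must be {1,2}.
The 11 across and the 3 down share only 2, so R1C1 = 2.
R1C2 = 11 − 2 = 9 completes the 11 across.
R2C1 = 3 − 2 = 1 completes the 3 down.
R2C2 = 3 − 1 = 2 completes the 3 across.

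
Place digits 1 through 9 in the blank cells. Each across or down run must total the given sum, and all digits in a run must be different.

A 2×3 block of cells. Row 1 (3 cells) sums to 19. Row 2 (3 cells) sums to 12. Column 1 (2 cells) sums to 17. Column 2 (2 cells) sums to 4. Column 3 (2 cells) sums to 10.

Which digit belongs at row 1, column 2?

17 in 2 cells must be {8,9}; 4 in 2 cells must be {1,3}.
The 19 across and the 4 down share only 3, so (1,2) = 3.
(2,2) = 4 − 3 = 1 completes the 4 down.
Given what's placed, (1,1) must be 9 to fit the 19 across and 17 down.
(1,3) = 19 − 12 = 7 completes the 19 across.
(2,1) = 17 − 9 = 8 completes the 17 down.
(2,3) = 12 − 9 = 3 completes the 12 across.

3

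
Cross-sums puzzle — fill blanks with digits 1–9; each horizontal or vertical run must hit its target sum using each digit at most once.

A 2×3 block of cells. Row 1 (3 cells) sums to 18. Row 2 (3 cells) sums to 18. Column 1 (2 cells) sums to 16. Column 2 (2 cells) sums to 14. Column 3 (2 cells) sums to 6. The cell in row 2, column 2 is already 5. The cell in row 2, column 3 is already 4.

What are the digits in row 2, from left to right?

9 5 4

16 in 2 cells must be {7,9}.
(1,2) = 14 − 5 = 9 completes the 14 down.
(1,3) = 6 − 4 = 2 completes the 6 down.
(2,1) = 18 − 9 = 9 completes the 18 across.
(1,1) = 18 − 11 = 7 completes the 18 across.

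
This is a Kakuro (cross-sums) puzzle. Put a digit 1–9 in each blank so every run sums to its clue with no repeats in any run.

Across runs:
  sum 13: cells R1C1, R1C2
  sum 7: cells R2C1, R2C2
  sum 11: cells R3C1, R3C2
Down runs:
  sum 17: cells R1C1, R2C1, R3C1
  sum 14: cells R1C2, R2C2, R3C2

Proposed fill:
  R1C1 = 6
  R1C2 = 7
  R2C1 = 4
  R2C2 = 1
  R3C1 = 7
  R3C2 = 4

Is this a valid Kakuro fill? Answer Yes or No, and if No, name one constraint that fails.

No — the across run R2C1–R2C2 sums to 5, not 7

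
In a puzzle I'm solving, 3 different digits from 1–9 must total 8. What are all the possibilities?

3 distinct digits from 1–9 sum between 6 and 24.

{1,2,5}; {1,3,4}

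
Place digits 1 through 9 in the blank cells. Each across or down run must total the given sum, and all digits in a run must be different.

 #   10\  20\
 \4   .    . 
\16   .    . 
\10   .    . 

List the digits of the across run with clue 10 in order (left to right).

4 in 2 cells must be {1,3}; 16 in 2 cells must be {7,9}.
The 4 across and the 20 down share only 3, so R1C2 = 3.
The 16 across and the 10 down share only 7, so R2C1 = 7.
R2C2 = 16 − 7 = 9 completes the 16 across.
R3C2 = 20 − 12 = 8 completes the 20 down.
R1C1 = 4 − 3 = 1 completes the 4 across.
R3C1 = 10 − 8 = 2 completes the 10 across.

2 8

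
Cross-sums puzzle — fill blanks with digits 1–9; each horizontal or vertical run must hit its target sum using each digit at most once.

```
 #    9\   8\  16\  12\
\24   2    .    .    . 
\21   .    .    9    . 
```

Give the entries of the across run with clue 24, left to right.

2, 6, 7, 9

16 in 2 cells must be {7,9}.
R1C3 = 16 − 9 = 7 completes the 16 down.
R1C4 = 9: the only remaining digit allowed by both the 24 across and the 12 down.
R2C1 = 9 − 2 = 7 completes the 9 down.
R2C4 = 12 − 9 = 3 completes the 12 down.
R1C2 = 24 − 18 = 6 completes the 24 across.
R2C2 = 21 − 19 = 2 completes the 21 across.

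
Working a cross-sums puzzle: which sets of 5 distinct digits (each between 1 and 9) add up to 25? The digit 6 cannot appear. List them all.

{1,2,5,8,9}; {1,3,4,8,9}; {1,3,5,7,9}; {1,4,5,7,8}; {2,3,4,7,9}; {2,3,5,7,8}

5 distinct digits from 1–9 sum between 15 and 35.
Dropping sets that contain 6.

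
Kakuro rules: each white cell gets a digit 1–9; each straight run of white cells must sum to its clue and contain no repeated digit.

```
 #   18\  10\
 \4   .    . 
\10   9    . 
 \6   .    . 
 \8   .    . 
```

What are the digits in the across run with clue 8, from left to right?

6 2

4 in 2 cells must be {1,3}; 10 in 4 cells must be {1,2,3,4}.
R2C2 = 10 − 9 = 1 completes the 10 across.
Given what's placed, R1C2 must be 3 to fit the 4 across and 10 down.
Given what's placed, R4C2 must be 2 to fit the 8 across and 10 down.
R1C1 = 4 − 3 = 1 completes the 4 across.
R3C2 = 10 − 6 = 4 completes the 10 down.
R4C1 = 8 − 2 = 6 completes the 8 across.
R3C1 = 6 − 4 = 2 completes the 6 across.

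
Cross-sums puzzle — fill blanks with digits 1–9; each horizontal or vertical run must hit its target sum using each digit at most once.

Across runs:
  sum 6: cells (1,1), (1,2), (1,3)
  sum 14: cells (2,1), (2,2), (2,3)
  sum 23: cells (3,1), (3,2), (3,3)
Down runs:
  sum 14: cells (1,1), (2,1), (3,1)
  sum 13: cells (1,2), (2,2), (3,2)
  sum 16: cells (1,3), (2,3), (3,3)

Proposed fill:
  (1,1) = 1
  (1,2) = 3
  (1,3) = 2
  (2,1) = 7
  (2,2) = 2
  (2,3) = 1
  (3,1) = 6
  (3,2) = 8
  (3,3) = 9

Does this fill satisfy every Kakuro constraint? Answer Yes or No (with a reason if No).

No — the across run (2,1)–(2,3) sums to 10, not 14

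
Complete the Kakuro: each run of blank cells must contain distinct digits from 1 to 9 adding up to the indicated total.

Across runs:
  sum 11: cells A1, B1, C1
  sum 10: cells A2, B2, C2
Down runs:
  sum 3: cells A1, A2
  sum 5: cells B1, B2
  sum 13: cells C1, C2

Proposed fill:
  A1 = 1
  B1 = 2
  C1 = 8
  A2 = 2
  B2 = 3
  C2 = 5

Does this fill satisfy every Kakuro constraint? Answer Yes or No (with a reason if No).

Yes

Across: 1+2+8=11; 2+3+5=10. Down: 1+2=3; 2+3=5; 8+5=13. No digit repeats within any run.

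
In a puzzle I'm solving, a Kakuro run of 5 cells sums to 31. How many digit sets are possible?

5

5 distinct digits from 1–9 sum between 15 and 35.
Enumerating: {1,6,7,8,9}, {2,5,7,8,9}, {3,4,7,8,9}, {3,5,6,8,9}, {4,5,6,7,9}.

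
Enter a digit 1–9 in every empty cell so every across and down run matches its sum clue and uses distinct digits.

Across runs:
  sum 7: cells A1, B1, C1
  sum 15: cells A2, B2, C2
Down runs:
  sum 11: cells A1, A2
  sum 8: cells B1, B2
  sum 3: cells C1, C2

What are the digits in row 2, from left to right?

7, 6, 2

7 in 3 cells must be {1,2,4}; 3 in 2 cells must be {1,2}.
Nothing is forced directly, so branch on A1, whose candidates are 2 or 4. If A1 = 2: that forces B1 = 1, after which C1 would have to be in {4} for the 7 across but in {1,2} for the 3 down — contradiction. So A1 = 4.
A2 = 11 − 4 = 7 completes the 11 down.
Given what's placed, C2 must be 2 to fit the 15 across and 3 down.
C1 = 3 − 2 = 1 completes the 3 down.
B2 = 15 − 9 = 6 completes the 15 across.
B1 = 7 − 5 = 2 completes the 7 across.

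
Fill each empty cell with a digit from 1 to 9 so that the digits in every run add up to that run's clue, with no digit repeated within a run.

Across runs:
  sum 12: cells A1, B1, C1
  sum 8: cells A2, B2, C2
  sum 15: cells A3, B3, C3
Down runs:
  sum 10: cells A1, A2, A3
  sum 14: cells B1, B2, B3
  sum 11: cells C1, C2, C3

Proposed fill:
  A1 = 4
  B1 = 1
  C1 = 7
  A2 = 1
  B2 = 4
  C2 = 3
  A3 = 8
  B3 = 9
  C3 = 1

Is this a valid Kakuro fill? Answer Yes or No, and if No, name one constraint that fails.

No — the down run A1–A3 sums to 13, not 10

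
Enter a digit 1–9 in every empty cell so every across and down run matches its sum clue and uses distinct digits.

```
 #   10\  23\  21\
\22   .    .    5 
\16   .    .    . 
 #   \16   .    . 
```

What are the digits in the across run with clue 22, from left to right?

16 in 2 cells must be {7,9}; 23 in 3 cells must be {6,8,9}.
Only 9 fits R3C2 under both its across sum 16 and down sum 23.
R3C3 = 16 − 9 = 7 completes the 16 across.
Given what's placed, R1C2 must be 8 to fit the 22 across and 23 down.
R2C2 = 23 − 17 = 6 completes the 23 down.
R2C3 = 21 − 12 = 9 completes the 21 down.
R1C1 = 22 − 13 = 9 completes the 22 across.
R2C1 = 16 − 15 = 1 completes the 16 across.

9, 8, 5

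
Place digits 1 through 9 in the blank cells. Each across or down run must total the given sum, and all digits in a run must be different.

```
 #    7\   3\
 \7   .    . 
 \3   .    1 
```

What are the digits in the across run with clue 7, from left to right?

5 2

3 in 2 cells must be {1,2}.
R1C2 = 3 − 1 = 2 completes the 3 down.
R2C1 = 3 − 1 = 2 completes the 3 across.
R1C1 = 7 − 2 = 5 completes the 7 across.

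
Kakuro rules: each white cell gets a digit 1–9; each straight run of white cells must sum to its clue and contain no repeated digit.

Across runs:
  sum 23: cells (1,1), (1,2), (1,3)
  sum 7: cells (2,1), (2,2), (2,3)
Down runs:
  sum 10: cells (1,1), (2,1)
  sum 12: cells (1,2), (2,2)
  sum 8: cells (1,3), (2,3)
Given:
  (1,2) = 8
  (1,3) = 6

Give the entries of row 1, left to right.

23 in 3 cells must be {6,8,9}; 7 in 3 cells must be {1,2,4}.
(1,1) = 23 − 14 = 9 completes the 23 across.
(2,1) = 10 − 9 = 1 completes the 10 down.
(2,2) = 12 − 8 = 4 completes the 12 down.
(2,3) = 7 − 5 = 2 completes the 7 across.

9 8 6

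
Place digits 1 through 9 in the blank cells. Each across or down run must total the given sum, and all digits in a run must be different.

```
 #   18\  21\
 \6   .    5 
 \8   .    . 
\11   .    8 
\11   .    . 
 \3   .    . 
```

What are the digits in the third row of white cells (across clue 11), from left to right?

3 8

3 in 2 cells must be {1,2}.
R1C1 = 6 − 5 = 1 completes the 6 across.
R3C1 = 11 − 8 = 3 completes the 11 across.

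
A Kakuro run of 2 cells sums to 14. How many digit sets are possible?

2 distinct digits from 1–9 sum between 3 and 17.
Enumerating: {5,9}, {6,8}.

2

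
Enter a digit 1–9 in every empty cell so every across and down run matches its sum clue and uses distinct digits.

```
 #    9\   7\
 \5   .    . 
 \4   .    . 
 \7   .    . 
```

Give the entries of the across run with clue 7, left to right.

5 2

4 in 2 cells must be {1,3}; 7 in 3 cells must be {1,2,4}.
The 4 across and the 7 down share only 1, so R2C2 = 1.
R2C1 = 4 − 1 = 3 completes the 4 across.
Nothing is forced directly, so branch on R1C2, whose candidates are 2 or 4. If R1C2 = 2: then R1C1 would have to be in {3} for the 5 across but in {1,2,4,5} for the 9 down — contradiction. So R1C2 = 4.
R1C1 = 5 − 4 = 1 completes the 5 across.
R3C1 = 9 − 4 = 5 completes the 9 down.
R3C2 = 7 − 5 = 2 completes the 7 across.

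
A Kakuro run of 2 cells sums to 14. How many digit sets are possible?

2

2 distinct digits from 1–9 sum between 3 and 17.
Enumerating: {5,9}, {6,8}.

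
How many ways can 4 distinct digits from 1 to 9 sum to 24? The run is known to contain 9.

6

4 distinct digits from 1–9 sum between 10 and 30.
Keeping only sets containing 9.
Enumerating: {1,6,8,9}, {2,5,8,9}, {2,6,7,9}, {3,4,8,9}, {3,5,7,9}, {4,5,6,9}.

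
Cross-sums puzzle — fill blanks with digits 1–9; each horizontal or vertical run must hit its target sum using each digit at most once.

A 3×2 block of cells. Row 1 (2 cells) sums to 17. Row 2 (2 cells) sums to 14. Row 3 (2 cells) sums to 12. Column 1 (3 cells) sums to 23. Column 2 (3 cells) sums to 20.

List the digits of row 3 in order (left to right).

9 3

17 in 2 cells must be {8,9}; 23 in 3 cells must be {6,8,9}.
Nothing is forced directly, so branch on (1,1), whose candidates are 8 or 9. If (1,1) = 9: that forces (1,2) = 8, (3,1) = 8, after which (3,2) would have to be in {4} for the 12 across but in {3,5,7,9} for the 20 down — contradiction. So (1,1) = 8.
(1,2) = 17 − 8 = 9 completes the 17 across.
Given what's placed, (3,1) must be 9 to fit the 12 across and 23 down.
(3,2) = 12 − 9 = 3 completes the 12 across.
(2,1) = 23 − 17 = 6 completes the 23 down.
(2,2) = 14 − 6 = 8 completes the 14 across.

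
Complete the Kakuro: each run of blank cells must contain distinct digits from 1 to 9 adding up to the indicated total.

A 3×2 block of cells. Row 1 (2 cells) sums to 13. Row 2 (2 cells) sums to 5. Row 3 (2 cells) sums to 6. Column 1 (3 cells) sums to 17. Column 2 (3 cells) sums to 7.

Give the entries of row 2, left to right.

3, 2

7 in 3 cells must be {1,2,4}.
The 13 across and the 7 down share only 4, so (1,2) = 4.
(1,1) = 13 − 4 = 9 completes the 13 across.
Nothing is forced directly, so branch on (2,2), whose candidates are 1 or 2. If (2,2) = 1: then (2,1) would have to be in {4} for the 5 across but in {1,2,3,5,6,7} for the 17 down — contradiction. So (2,2) = 2.
(2,1) = 5 − 2 = 3 completes the 5 across.
(3,1) = 17 − 12 = 5 completes the 17 down.
(3,2) = 6 − 5 = 1 completes the 6 across.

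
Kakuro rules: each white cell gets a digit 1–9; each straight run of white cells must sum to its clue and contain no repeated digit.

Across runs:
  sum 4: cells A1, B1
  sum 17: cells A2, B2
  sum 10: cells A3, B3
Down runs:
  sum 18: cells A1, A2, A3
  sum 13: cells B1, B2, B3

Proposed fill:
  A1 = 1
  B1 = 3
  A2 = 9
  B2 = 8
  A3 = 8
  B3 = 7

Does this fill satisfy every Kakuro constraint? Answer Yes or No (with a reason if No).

No — the down run B1–B3 sums to 18, not 13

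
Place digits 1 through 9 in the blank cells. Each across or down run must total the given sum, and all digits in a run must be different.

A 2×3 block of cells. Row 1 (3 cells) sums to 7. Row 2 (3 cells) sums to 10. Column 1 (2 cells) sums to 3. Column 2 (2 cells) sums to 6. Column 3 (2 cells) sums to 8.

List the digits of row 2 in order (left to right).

1 2 7

7 in 3 cells must be {1,2,4}; 3 in 2 cells must be {1,2}.
Nothing is forced directly, so branch on (1,1), whose candidates are 1 or 2. If (1,1) = 1: that forces (1,3) = 2, (2,1) = 2, after which (2,3) would have to be in {1,3,5,7} for the 10 across but in {6} for the 8 down — contradiction. So (1,1) = 2.
Given what's placed, (1,3) must be 1 to fit the 7 across and 8 down.
(2,1) = 3 − 2 = 1 completes the 3 down.
(2,3) = 8 − 1 = 7 completes the 8 down.
(1,2) = 7 − 3 = 4 completes the 7 across.
(2,2) = 10 − 8 = 2 completes the 10 across.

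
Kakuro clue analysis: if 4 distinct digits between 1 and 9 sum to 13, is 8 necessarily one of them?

Counterexample: {1,2,3,7} sums to 13 without using 8.

No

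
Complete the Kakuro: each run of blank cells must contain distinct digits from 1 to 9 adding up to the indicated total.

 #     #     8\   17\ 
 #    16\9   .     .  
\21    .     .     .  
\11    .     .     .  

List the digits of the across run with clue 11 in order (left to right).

7 1 3

16 in 2 cells must be {7,9}.
Only 7 fits R3C1 under both its across sum 11 and down sum 16.
R2C1 = 16 − 7 = 9 completes the 16 down.
Nothing is forced directly, so branch on R3C3, whose candidates are 1 or 3. If R3C3 = 1: that forces R1C3 = 7, after which R2C3 would have to be in {4,5,7,8} for the 21 across but in {9} for the 17 down — contradiction. So R3C3 = 3.
R3C2 = 11 − 10 = 1 completes the 11 across.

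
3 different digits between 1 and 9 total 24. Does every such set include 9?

The only way to make 24 from 3 distinct digits is {7,8,9}, which contains 9.

Yes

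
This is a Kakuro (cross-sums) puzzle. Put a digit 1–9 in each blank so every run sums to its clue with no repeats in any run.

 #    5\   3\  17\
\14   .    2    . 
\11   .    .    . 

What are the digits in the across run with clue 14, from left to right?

3 in 2 cells must be {1,2}; 17 in 2 cells must be {8,9}.
R2C2 = 3 − 2 = 1 completes the 3 down.
Given what's placed, R2C3 must be 8 to fit the 11 across and 17 down.
R1C3 = 17 − 8 = 9 completes the 17 down.
R2C1 = 11 − 9 = 2 completes the 11 across.
R1C1 = 14 − 11 = 3 completes the 14 across.

3 2 9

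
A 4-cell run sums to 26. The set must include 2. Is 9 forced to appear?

Yes

The only way to make 26 from 4 distinct digits under that restriction is {2,7,8,9}, which contains 9.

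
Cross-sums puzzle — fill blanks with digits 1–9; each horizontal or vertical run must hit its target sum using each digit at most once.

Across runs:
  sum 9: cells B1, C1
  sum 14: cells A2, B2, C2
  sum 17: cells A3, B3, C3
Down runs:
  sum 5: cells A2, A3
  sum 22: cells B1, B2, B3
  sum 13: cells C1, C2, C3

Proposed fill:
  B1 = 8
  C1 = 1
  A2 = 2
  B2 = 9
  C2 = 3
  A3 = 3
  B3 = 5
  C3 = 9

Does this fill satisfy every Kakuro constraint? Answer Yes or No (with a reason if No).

Yes

Across: 8+1=9; 2+9+3=14; 3+5+9=17. Down: 2+3=5; 8+9+5=22; 1+3+9=13. No digit repeats within any run.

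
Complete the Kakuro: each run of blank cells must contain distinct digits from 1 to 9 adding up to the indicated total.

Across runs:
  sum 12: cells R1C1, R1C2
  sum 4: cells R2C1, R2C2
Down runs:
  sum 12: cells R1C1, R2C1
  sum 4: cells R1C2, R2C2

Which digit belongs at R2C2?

1

4 in 2 cells must be {1,3}.
The 12 across and the 4 down share only 3, so R1C2 = 3.
The 4 across and the 12 down share only 3, so R2C1 = 3.
R2C2 = 4 − 3 = 1 completes the 4 across.
R1C1 = 12 − 3 = 9 completes the 12 across.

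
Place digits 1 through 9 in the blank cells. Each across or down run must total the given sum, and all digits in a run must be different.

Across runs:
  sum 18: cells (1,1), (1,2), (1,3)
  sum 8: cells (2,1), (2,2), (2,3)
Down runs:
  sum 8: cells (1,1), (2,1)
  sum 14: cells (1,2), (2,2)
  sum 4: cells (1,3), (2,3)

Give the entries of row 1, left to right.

6 9 3

4 in 2 cells must be {1,3}.
The 8 across and the 14 down share only 5, so (2,2) = 5.
Given what's placed, (2,3) must be 1 to fit the 8 across and 4 down.
(1,2) = 14 − 5 = 9 completes the 14 down.
(1,3) = 4 − 1 = 3 completes the 4 down.
(2,1) = 8 − 6 = 2 completes the 8 across.
(1,1) = 18 − 12 = 6 completes the 18 across.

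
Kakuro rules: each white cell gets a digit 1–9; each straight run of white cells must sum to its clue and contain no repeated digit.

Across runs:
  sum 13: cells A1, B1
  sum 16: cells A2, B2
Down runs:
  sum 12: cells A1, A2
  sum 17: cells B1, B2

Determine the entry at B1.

8

16 in 2 cells must be {7,9}; 17 in 2 cells must be {8,9}.
The 16 across and the 17 down share only 9, so B2 = 9.
B1 = 17 − 9 = 8 completes the 17 down.
A2 = 16 − 9 = 7 completes the 16 across.
A1 = 13 − 8 = 5 completes the 13 across.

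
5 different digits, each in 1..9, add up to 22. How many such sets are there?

9

5 distinct digits from 1–9 sum between 15 and 35.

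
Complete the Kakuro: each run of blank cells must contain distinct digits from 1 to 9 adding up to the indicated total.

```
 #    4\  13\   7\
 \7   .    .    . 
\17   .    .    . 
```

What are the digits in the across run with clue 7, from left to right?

1 4 2

7 in 3 cells must be {1,2,4}; 4 in 2 cells must be {1,3}.
The 7 across and the 4 down share only 1, so R1C1 = 1.
Given what's placed, R1C2 must be 4 to fit the 7 across and 13 down.
R1C3 = 7 − 5 = 2 completes the 7 across.
R2C1 = 4 − 1 = 3 completes the 4 down.
R2C2 = 13 − 4 = 9 completes the 13 down.
R2C3 = 17 − 12 = 5 completes the 17 across.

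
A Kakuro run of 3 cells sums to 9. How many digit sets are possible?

3 distinct digits from 1–9 sum between 6 and 24.
Enumerating: {1,2,6}, {1,3,5}, {2,3,4}.

3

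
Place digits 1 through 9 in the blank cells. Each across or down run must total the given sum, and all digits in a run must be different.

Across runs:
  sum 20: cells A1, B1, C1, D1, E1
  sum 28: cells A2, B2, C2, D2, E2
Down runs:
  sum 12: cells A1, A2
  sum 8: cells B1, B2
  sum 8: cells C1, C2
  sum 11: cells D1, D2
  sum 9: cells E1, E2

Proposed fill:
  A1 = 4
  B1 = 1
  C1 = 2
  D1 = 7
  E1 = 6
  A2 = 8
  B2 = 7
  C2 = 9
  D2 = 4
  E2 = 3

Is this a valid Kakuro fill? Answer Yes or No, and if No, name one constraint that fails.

No — the down run C1–C2 sums to 11, not 8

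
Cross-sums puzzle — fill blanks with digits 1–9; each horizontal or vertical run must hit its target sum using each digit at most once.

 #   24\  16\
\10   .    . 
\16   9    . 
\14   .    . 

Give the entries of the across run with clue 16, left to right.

9 7

16 in 2 cells must be {7,9}; 24 in 3 cells must be {7,8,9}.
R2C2 = 16 − 9 = 7 completes the 16 across.
Given what's placed, R3C1 must be 8 to fit the 14 across and 24 down.
R3C2 = 14 − 8 = 6 completes the 14 across.
R1C1 = 24 − 17 = 7 completes the 24 down.
R1C2 = 10 − 7 = 3 completes the 10 across.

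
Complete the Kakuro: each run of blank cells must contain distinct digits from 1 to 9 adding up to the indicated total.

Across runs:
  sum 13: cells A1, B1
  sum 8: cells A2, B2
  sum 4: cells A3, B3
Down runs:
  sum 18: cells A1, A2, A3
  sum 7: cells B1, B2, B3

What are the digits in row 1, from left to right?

4 in 2 cells must be {1,3}; 7 in 3 cells must be {1,2,4}.
The 13 across and the 7 down share only 4, so B1 = 4.
Given what's placed, B3 must be 1 to fit the 4 across and 7 down.
A1 = 13 − 4 = 9 completes the 13 across.
B2 = 7 − 5 = 2 completes the 7 down.
A3 = 4 − 1 = 3 completes the 4 across.
A2 = 8 − 2 = 6 completes the 8 across.

9 4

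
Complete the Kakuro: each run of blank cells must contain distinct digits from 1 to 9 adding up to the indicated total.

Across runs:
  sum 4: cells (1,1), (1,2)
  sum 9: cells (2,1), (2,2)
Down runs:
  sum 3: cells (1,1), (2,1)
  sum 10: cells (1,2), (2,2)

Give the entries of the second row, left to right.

4 in 2 cells must be {1,3}; 3 in 2 cells must be {1,2}.
The 4 across and the 3 down share only 1, so (1,1) = 1.
(1,2) = 4 − 1 = 3 completes the 4 across.
(2,1) = 3 − 1 = 2 completes the 3 down.
(2,2) = 9 − 2 = 7 completes the 9 across.

2 7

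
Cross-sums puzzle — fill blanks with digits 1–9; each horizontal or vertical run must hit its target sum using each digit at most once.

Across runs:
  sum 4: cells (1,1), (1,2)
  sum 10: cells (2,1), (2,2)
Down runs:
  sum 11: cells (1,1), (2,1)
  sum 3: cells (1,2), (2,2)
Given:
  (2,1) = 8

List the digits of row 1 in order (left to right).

4 in 2 cells must be {1,3}; 3 in 2 cells must be {1,2}.
(1,1) = 11 − 8 = 3 completes the 11 down.
(1,2) = 4 − 3 = 1 completes the 4 across.
(2,2) = 10 − 8 = 2 completes the 10 across.

3, 1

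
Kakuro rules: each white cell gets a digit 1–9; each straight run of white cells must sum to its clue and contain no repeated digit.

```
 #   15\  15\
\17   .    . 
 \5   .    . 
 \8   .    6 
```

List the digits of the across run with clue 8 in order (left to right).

17 in 2 cells must be {8,9}.
Given what's placed, R1C2 must be 8 to fit the 17 across and 15 down.
R2C2 = 15 − 14 = 1 completes the 15 down.
R3C1 = 8 − 6 = 2 completes the 8 across.
R1C1 = 17 − 8 = 9 completes the 17 across.
R2C1 = 5 − 1 = 4 completes the 5 across.

2 6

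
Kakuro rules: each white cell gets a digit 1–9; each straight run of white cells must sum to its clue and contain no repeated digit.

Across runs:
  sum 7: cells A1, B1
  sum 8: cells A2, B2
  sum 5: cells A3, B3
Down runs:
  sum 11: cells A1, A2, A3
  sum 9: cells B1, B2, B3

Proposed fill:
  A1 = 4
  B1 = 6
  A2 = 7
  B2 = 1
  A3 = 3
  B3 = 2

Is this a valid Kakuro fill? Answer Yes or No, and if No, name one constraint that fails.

No — the across run A1–B1 sums to 10, not 7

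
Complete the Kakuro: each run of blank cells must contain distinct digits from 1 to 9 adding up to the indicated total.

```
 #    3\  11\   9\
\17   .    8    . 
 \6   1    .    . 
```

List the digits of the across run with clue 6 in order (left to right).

1 3 2

6 in 3 cells must be {1,2,3}; 3 in 2 cells must be {1,2}.
R1C1 = 3 − 1 = 2 completes the 3 down.
R1C3 = 17 − 10 = 7 completes the 17 across.
R2C2 = 11 − 8 = 3 completes the 11 down.
R2C3 = 6 − 4 = 2 completes the 6 across.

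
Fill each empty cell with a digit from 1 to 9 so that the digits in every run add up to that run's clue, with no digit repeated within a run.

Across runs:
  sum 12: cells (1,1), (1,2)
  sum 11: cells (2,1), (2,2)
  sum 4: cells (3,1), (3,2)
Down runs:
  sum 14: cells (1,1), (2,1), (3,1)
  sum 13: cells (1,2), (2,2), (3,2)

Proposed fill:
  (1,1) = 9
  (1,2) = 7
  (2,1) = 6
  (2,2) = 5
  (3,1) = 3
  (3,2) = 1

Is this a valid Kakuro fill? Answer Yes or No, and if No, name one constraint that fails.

No — the down run (1,1)–(3,1) sums to 18, not 14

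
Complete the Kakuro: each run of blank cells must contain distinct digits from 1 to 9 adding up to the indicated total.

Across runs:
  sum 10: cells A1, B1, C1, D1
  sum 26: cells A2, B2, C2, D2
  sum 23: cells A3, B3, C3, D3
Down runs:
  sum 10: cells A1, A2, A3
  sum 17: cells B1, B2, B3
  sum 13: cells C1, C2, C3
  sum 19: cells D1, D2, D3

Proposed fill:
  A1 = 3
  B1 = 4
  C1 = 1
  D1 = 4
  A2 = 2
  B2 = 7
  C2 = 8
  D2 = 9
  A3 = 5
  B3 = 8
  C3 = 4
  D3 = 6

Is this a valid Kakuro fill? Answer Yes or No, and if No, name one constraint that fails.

No — the across run A1–D1 sums to 12, not 10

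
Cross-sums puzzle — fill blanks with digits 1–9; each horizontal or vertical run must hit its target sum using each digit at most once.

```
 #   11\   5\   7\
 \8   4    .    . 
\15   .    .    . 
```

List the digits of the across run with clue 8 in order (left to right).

R2C1 = 11 − 4 = 7 completes the 11 down.
No cell is forced outright now. R2C2 can only be 2 or 3 (the digits allowed by both its 15 across and its 5 down). If R2C2 = 3: then R1C2 would have to be in {1,3} for the 8 across but in {2} for the 5 down — contradiction. So R2C2 = 2.
R1C2 = 5 − 2 = 3 completes the 5 down.
R1C3 = 8 − 7 = 1 completes the 8 across.
R2C3 = 15 − 9 = 6 completes the 15 across.

4 3 1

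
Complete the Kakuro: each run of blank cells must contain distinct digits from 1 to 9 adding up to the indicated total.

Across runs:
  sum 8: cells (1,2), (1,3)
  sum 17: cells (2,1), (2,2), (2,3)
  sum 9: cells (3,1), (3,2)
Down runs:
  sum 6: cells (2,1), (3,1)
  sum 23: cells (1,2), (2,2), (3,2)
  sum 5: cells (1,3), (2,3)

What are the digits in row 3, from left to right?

1 8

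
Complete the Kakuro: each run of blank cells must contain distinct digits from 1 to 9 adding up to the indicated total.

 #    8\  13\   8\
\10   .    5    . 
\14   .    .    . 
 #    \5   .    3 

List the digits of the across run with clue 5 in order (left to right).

2, 3

R3C2 = 5 − 3 = 2 completes the 5 across.
R2C2 = 13 − 7 = 6 completes the 13 down.
Given what's placed, R2C3 must be 1 to fit the 14 across and 8 down.
R1C3 = 8 − 4 = 4 completes the 8 down.
R2C1 = 14 − 7 = 7 completes the 14 across.
R1C1 = 10 − 9 = 1 completes the 10 across.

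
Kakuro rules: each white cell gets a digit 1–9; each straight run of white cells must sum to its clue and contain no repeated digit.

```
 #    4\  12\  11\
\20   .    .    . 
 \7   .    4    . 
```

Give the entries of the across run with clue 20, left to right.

3 8 9

7 in 3 cells must be {1,2,4}; 4 in 2 cells must be {1,3}.
The 20 across and the 4 down share only 3, so R1C1 = 3.
R1C2 = 12 − 4 = 8 completes the 12 down.
R1C3 = 20 − 11 = 9 completes the 20 across.
R2C1 = 4 − 3 = 1 completes the 4 down.
R2C3 = 7 − 5 = 2 completes the 7 across.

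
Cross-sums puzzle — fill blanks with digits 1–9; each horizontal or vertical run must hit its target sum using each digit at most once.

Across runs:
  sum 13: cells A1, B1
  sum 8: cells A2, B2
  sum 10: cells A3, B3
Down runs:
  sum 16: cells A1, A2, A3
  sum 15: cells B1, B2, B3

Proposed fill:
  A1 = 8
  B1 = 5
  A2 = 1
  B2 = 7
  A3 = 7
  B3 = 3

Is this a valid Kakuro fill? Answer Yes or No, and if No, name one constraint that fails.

Across: 8+5=13; 1+7=8; 7+3=10. Down: 8+1+7=16; 5+7+3=15. No digit repeats within any run.

Yes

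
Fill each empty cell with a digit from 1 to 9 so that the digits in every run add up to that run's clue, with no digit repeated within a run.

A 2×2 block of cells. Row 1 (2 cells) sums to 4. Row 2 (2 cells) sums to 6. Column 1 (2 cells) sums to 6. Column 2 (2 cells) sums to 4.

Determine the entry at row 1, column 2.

3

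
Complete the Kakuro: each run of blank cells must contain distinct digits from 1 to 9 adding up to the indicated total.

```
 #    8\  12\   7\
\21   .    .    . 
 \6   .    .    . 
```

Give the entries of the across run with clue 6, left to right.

1, 3, 2

6 in 3 cells must be {1,2,3}.
The 6 across and the 12 down share only 3, so R2C2 = 3.
R1C2 = 12 − 3 = 9 completes the 12 down.
Nothing is forced directly, so branch on R1C1, whose candidates are 5 or 7. If R1C1 = 5: then R1C3 would have to be in {7} for the 21 across but in {1,2,3,4,5,6} for the 7 down — contradiction. So R1C1 = 7.
R1C3 = 21 − 16 = 5 completes the 21 across.
R2C1 = 8 − 7 = 1 completes the 8 down.
R2C3 = 6 − 4 = 2 completes the 6 across.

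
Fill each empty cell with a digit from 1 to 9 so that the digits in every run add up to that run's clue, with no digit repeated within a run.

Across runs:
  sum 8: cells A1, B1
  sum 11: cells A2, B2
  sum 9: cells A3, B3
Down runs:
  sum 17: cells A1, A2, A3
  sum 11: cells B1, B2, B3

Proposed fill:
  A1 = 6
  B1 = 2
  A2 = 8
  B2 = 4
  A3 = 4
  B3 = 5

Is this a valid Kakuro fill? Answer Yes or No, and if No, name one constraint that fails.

No — the down run A1–A3 sums to 18, not 17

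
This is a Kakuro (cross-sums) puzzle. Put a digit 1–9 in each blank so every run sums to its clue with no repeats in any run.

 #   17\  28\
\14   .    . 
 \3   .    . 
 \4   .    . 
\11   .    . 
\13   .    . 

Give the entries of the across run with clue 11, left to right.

3 in 2 cells must be {1,2}; 4 in 2 cells must be {1,3}.
Nothing is forced directly, so branch on R3C2, whose candidates are 1 or 3. If R3C2 = 1: then R2C2 would have to be in {1,2} for the 3 across but in {3,4,5,6,7,8,9} for the 28 down — contradiction. So R3C2 = 3.
R3C1 = 4 − 3 = 1 completes the 4 across.
Given what's placed, R2C1 must be 2 to fit the 3 across and 17 down.
R2C2 = 3 − 2 = 1 completes the 3 across.
No cell is forced outright now. R1C1 can only be 5 or 6 (the digits allowed by both its 14 across and its 17 down). If R1C1 = 6: that forces R1C2 = 8, R5C1 = 5, after which R5C2 would have to be in {8} for the 13 across but in {7,9} for the 28 down — contradiction. So R1C1 = 5.
R1C2 = 14 − 5 = 9 completes the 14 across.
Given what's placed, R5C1 must be 6 to fit the 13 across and 17 down.
R5C2 = 13 − 6 = 7 completes the 13 across.
R4C1 = 17 − 14 = 3 completes the 17 down.
R4C2 = 11 − 3 = 8 completes the 11 across.

3, 8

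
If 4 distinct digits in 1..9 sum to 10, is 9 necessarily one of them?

No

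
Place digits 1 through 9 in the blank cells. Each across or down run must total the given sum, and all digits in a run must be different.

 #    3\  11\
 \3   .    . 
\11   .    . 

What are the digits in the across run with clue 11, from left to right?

2, 9

3 in 2 cells must be {1,2}.
The 3 across and the 11 down share only 2, so R1C2 = 2.
The 11 across and the 3 down share only 2, so R2C1 = 2.
R2C2 = 11 − 2 = 9 completes the 11 across.
R1C1 = 3 − 2 = 1 completes the 3 across.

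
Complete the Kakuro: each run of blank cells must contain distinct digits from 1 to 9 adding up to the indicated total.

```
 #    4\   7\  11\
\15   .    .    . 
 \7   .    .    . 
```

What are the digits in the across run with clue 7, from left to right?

1, 2, 4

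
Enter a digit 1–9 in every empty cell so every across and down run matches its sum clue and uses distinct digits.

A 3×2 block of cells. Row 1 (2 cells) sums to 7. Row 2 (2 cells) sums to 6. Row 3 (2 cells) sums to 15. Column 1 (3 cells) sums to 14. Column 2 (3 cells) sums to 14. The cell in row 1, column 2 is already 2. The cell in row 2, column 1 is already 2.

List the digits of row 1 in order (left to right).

5 2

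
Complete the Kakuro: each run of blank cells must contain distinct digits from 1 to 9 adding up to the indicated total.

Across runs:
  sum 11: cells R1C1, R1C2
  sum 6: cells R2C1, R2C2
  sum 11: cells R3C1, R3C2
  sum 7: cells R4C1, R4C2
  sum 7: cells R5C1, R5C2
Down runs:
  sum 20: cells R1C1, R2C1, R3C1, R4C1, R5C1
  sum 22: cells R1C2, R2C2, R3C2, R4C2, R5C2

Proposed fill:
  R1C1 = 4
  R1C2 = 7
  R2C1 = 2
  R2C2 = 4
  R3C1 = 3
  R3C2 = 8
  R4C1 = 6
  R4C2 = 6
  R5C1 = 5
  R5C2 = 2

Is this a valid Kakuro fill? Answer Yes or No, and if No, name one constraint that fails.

No — the down run R1C2–R5C2 sums to 27, not 22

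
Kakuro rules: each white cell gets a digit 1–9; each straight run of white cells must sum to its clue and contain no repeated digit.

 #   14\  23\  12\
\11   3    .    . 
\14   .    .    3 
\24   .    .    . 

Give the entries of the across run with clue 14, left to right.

2 9 3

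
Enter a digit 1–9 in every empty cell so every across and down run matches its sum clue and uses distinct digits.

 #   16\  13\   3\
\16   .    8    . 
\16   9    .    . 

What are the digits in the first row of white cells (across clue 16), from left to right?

7 8 1

16 in 2 cells must be {7,9}; 3 in 2 cells must be {1,2}.
R1C1 = 16 − 9 = 7 completes the 16 down.
R1C3 = 16 − 15 = 1 completes the 16 across.
R2C2 = 13 − 8 = 5 completes the 13 down.
R2C3 = 16 − 14 = 2 completes the 16 across.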